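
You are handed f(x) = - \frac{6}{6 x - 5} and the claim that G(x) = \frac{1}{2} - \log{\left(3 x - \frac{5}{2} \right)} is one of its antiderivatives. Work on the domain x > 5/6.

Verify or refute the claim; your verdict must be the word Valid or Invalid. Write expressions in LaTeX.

Valid - differentiating G returns exactly f.

d/dx[G] = - \frac{6}{6 x - 5}
This equals f(x) exactly, so the claim holds.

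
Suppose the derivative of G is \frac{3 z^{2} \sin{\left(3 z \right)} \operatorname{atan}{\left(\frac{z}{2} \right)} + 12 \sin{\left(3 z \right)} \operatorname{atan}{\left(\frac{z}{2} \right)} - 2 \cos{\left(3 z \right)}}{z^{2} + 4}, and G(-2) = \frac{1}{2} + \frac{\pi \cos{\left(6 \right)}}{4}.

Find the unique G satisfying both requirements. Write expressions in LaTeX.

G'(z) has the shape u'v + uv' for u = - \operatorname{atan}{\left(\frac{z}{2} \right)} and v = \cos{\left(3 z \right)} — it is the derivative of the product u*v.
A general antiderivative is - \cos{\left(3 z \right)} \operatorname{atan}{\left(\frac{z}{2} \right)} + C.
The condition gives C = \frac{1}{2} + \frac{\pi \cos{\left(6 \right)}}{4} - (\frac{\pi \cos{\left(6 \right)}}{4}) = \frac{1}{2}.
So G(z) = \frac{- 2 \cos{\left(3 z \right)} \operatorname{atan}{\left(\frac{z}{2} \right)} + 1}{2}.
Check: d/dz[\frac{- 2 \cos{\left(3 z \right)} \operatorname{atan}{\left(\frac{z}{2} \right)} + 1}{2}] = \frac{3 z^{2} \sin{\left(3 z \right)} \operatorname{atan}{\left(\frac{z}{2} \right)} + 12 \sin{\left(3 z \right)} \operatorname{atan}{\left(\frac{z}{2} \right)} - 2 \cos{\left(3 z \right)}}{z^{2} + 4} = G'(z).

G(z) = \frac{- 2 \cos{\left(3 z \right)} \operatorname{atan}{\left(\frac{z}{2} \right)} + 1}{2}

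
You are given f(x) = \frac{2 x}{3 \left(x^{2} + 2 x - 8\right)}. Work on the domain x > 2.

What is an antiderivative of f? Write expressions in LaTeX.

Factor the denominator (3 \left(x - 2\right) \left(x + 4\right)) and decompose: f = \frac{4}{9 \left(x + 4\right)} + \frac{2}{9 \left(x - 2\right)}; each piece integrates to a log, atan, or power term.
Check: d/dx[\frac{2 \log{\left(x - 2 \right)}}{9} + \frac{4 \log{\left(x + 4 \right)}}{9}] = \frac{2 x}{3 x^{2} + 6 x - 24}, which equals f(x).

An antiderivative is F(x) = \frac{2 \log{\left(x - 2 \right)}}{9} + \frac{4 \log{\left(x + 4 \right)}}{9}.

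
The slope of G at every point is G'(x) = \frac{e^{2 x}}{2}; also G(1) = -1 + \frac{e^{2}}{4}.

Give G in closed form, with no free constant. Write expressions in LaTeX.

For G(x) to be correct, d/dx[G] must agree with the stated G'(x) identically.
A general antiderivative is \frac{e^{2 x}}{4} + C.
The condition gives C = -1 + \frac{e^{2}}{4} - (\frac{e^{2}}{4}) = -1.
So G(x) = \frac{e^{2 x}}{4} - 1.
Check: d/dx[\frac{e^{2 x}}{4} - 1] = \frac{e^{2 x}}{2} = G'(x).

G(x) = \frac{e^{2 x}}{4} - 1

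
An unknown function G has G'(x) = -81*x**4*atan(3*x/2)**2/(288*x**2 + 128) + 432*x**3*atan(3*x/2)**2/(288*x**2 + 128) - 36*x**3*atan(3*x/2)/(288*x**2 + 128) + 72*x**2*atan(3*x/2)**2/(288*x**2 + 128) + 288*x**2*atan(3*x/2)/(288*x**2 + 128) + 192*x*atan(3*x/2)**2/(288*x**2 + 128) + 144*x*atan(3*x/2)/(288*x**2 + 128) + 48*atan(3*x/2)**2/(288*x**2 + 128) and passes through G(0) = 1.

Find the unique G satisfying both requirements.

Recognize the product-rule pattern: G'(x) = u'v + uv' with u = 3*atan(3*x/2)**2/8, v = -x**3/4 + 2*x**2 + x, so integration by parts undoes it.
A general antiderivative is 3*(-x**3/4 + 2*x**2 + x)*atan(3*x/2)**2/8 + C.
The condition gives C = 1 - (0) = 1.
So G(x) = -3*x**3*atan(3*x/2)**2/32 + 3*x**2*atan(3*x/2)**2/4 + 3*x*atan(3*x/2)**2/8 + 1.
Check: d/dx[-3*x**3*atan(3*x/2)**2/32 + 3*x**2*atan(3*x/2)**2/4 + 3*x*atan(3*x/2)**2/8 + 1] = (-81*x**4*atan(3*x/2)**2 + 432*x**3*atan(3*x/2)**2 - 36*x**3*atan(3*x/2) + 72*x**2*atan(3*x/2)**2 + 288*x**2*atan(3*x/2) + 192*x*atan(3*x/2)**2 + 144*x*atan(3*x/2) + 48*atan(3*x/2)**2)/(288*x**2 + 128), which equals G'(x).

G(x) = -3*x**3*atan(3*x/2)**2/32 + 3*x**2*atan(3*x/2)**2/4 + 3*x*atan(3*x/2)**2/8 + 1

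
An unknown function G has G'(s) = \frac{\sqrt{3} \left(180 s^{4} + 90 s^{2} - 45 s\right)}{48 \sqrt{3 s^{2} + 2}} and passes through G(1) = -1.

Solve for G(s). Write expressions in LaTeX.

G(s) = \frac{15 s^{3} \sqrt{s^{2} + \frac{2}{3}}}{16} - \frac{15 \sqrt{s^{2} + \frac{2}{3}}}{16} - 1

Recognize the product-rule pattern: G'(s) = u'v + uv' with u = - \frac{3 \sqrt{s^{2} + \frac{2}{3}}}{4}, v = \frac{5}{4} - \frac{5 s^{3}}{4}, so integration by parts undoes it.
A general antiderivative is - \frac{3 \left(\frac{5}{4} - \frac{5 s^{3}}{4}\right) \sqrt{s^{2} + \frac{2}{3}}}{4} + C.
The condition gives C = -1 - (0) = -1.
So G(s) = \frac{15 s^{3} \sqrt{s^{2} + \frac{2}{3}}}{16} - \frac{15 \sqrt{s^{2} + \frac{2}{3}}}{16} - 1.
Check: d/ds[\frac{15 s^{3} \sqrt{s^{2} + \frac{2}{3}}}{16} - \frac{15 \sqrt{s^{2} + \frac{2}{3}}}{16} - 1] = \frac{\sqrt{3} \left(180 s^{4} + 90 s^{2} - 45 s\right)}{48 \sqrt{3 s^{2} + 2}} = G'(s).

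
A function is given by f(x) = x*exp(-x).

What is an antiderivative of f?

f has the shape u'v + uv' for u = -x - 1 and v = exp(-x) — it is the derivative of the product u*v.
Check: d/dx[(-x - 1)*exp(-x)] = x*exp(-x) = f(x).

An antiderivative is F(x) = (-x - 1)*exp(-x).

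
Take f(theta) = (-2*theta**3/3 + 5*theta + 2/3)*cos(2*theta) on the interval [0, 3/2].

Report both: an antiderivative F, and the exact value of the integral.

Recover f(theta) by differentiating a candidate F(theta); any mismatch rules it out.
F(theta) = -theta**3*sin(2*theta)/3 - theta**2*cos(2*theta)/2 + 3*theta*sin(2*theta) + sin(2*theta)/3 + 3*cos(2*theta)/2 is an antiderivative of f.
Check: d/dtheta[-theta**3*sin(2*theta)/3 - theta**2*cos(2*theta)/2 + 3*theta*sin(2*theta) + sin(2*theta)/3 + 3*cos(2*theta)/2] = -2*theta**3*cos(2*theta)/3 + 5*theta*cos(2*theta) + 2*cos(2*theta)/3, which equals f(theta).
F(3/2) = 3*cos(3)/8 + 89*sin(3)/24; F(0) = 3/2.
Integral = F(3/2) - F(0) = -3/2 + 3*cos(3)/8 + 89*sin(3)/24.

Antiderivative: F(theta) = -theta**3*sin(2*theta)/3 - theta**2*cos(2*theta)/2 + 3*theta*sin(2*theta) + sin(2*theta)/3 + 3*cos(2*theta)/2; value = -3/2 + 3*cos(3)/8 + 89*sin(3)/24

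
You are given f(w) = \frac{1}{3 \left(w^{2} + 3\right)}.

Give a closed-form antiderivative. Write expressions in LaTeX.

An antiderivative is F(w) = \frac{\sqrt{3} \operatorname{atan}{\left(\frac{\sqrt{3} w}{3} \right)}}{9}.

Check any antiderivative F(w) by computing F'(w) and comparing it with f(w).
Check: d/dw[\frac{\sqrt{3} \operatorname{atan}{\left(\frac{\sqrt{3} w}{3} \right)}}{9}] = \frac{1}{3 w^{2} + 9}, which equals f(w).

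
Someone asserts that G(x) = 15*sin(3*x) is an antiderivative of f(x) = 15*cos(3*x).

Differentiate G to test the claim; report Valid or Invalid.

d/dx[G] = 45*cos(3*x)
d/dx[G] - f(x) = 30*cos(3*x) != 0.

Invalid: d/dx[G] - f = 30*cos(3*x), which is not 0.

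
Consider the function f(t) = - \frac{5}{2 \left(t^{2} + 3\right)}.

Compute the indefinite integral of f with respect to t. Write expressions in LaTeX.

F(t) = - \frac{5 \sqrt{3} \operatorname{atan}{\left(\frac{\sqrt{3} t}{3} \right)}}{6} + C

Whatever form F(t) takes, F'(t) = f(t) is non-negotiable.
Check: d/dt[- \frac{5 \sqrt{3} \operatorname{atan}{\left(\frac{\sqrt{3} t}{3} \right)}}{6}] = - \frac{5}{2 t^{2} + 6}, which equals f(t).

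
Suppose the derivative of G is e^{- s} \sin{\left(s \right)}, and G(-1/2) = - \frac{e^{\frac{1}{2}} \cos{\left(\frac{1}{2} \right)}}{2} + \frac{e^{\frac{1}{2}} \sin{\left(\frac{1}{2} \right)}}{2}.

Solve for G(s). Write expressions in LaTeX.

Since d/ds undoes antidifferentiation here, G(s) must give back the stated G'(s).
A general antiderivative is - \frac{e^{- s} \sin{\left(s \right)}}{2} - \frac{e^{- s} \cos{\left(s \right)}}{2} + C.
The condition gives C = - \frac{e^{\frac{1}{2}} \cos{\left(\frac{1}{2} \right)}}{2} + \frac{e^{\frac{1}{2}} \sin{\left(\frac{1}{2} \right)}}{2} - (- \frac{e^{\frac{1}{2}} \cos{\left(\frac{1}{2} \right)}}{2} + \frac{e^{\frac{1}{2}} \sin{\left(\frac{1}{2} \right)}}{2}) = 0.
So G(s) = - \frac{e^{- s} \sin{\left(s \right)}}{2} - \frac{e^{- s} \cos{\left(s \right)}}{2}.
Check: d/ds[- \frac{e^{- s} \sin{\left(s \right)}}{2} - \frac{e^{- s} \cos{\left(s \right)}}{2}] = e^{- s} \sin{\left(s \right)} = G'(s).

G(s) = - \frac{e^{- s} \sin{\left(s \right)}}{2} - \frac{e^{- s} \cos{\left(s \right)}}{2}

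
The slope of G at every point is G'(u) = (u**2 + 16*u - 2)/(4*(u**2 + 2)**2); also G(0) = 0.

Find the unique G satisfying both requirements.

Recognize the product-rule pattern: G'(u) = v'r + vr' with v = 1/(u**2 + 2), r = -u/4 - 2, so integration by parts undoes it.
A general antiderivative is (-u/4 - 2)/(u**2 + 2) + C.
The condition gives C = 0 - (-1) = 1.
So G(u) = -u/(4*u**2 + 8) + 1 - 2/(u**2 + 2).
Check: d/du[-u/(4*u**2 + 8) + 1 - 2/(u**2 + 2)] = (u**2 + 16*u - 2)/(4*u**4 + 16*u**2 + 16), which equals G'(u).

G(u) = -u/(4*u**2 + 8) + 1 - 2/(u**2 + 2)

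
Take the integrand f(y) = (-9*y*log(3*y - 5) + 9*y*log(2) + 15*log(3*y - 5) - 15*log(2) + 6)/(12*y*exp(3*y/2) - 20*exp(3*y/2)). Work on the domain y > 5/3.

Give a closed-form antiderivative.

Recognize the product-rule pattern: f = u'v + uv' with u = exp(-3*y/2)/2, v = log(3*y/2 - 5/2), so integration by parts undoes it.
Check: d/dy[(log(3*y - 5) - log(2))*exp(-3*y/2)/2] = (-9*y*log(3*y - 5) + 9*y*log(2) + 15*log(3*y - 5) - 15*log(2) + 6)/(12*y*exp(3*y/2) - 20*exp(3*y/2)) = f(y).

An antiderivative is F(y) = (log(3*y - 5) - log(2))*exp(-3*y/2)/2.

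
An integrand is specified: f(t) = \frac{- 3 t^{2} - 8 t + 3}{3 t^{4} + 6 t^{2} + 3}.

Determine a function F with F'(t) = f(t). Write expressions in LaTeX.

Recognize the product-rule pattern: f = u'v + uv' with u = \frac{1}{t^{2} + 1}, v = t + \frac{4}{3}, so integration by parts undoes it.
Check: d/dt[\frac{3 t + 4}{3 t^{2} + 3}] = \frac{- 3 t^{2} - 8 t + 3}{3 t^{4} + 6 t^{2} + 3} = f(t).

An antiderivative is F(t) = \frac{3 t + 4}{3 t^{2} + 3}.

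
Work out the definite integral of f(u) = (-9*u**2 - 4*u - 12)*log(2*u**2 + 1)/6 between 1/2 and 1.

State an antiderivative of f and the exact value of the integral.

Antiderivative: F(u) = -u**3*log(2*u**2 + 1)/2 + u**3/3 - u**2*log(2*u**2 + 1)/3 + u**2/3 - 2*u*log(2*u**2 + 1) + 7*u/2 - log(u**2 + 1/2)/6 - 7*sqrt(2)*atan(sqrt(2)*u)/4; value = -17*log(3)/6 - 7*sqrt(2)*atan(sqrt(2))/4 + log(3/4)/6 + 47*log(3/2)/48 + 7*sqrt(2)*atan(sqrt(2)/2)/4 + 55/24

An antiderivative F(u) passes only if d/du[F] lands on f(u) exactly.
F(u) = -u**3*log(2*u**2 + 1)/2 + u**3/3 - u**2*log(2*u**2 + 1)/3 + u**2/3 - 2*u*log(2*u**2 + 1) + 7*u/2 - log(u**2 + 1/2)/6 - 7*sqrt(2)*atan(sqrt(2)*u)/4 is an antiderivative of f.
Check: d/du[-u**3*log(2*u**2 + 1)/2 + u**3/3 - u**2*log(2*u**2 + 1)/3 + u**2/3 - 2*u*log(2*u**2 + 1) + 7*u/2 - log(u**2 + 1/2)/6 - 7*sqrt(2)*atan(sqrt(2)*u)/4] = -3*u**2*log(2*u**2 + 1)/2 - 2*u*log(2*u**2 + 1)/3 - 2*log(2*u**2 + 1), which equals f(u).
F(1) = -17*log(3)/6 - 7*sqrt(2)*atan(sqrt(2))/4 - log(3/2)/6 + 25/6; F(1/2) = -7*sqrt(2)*atan(sqrt(2)/2)/4 - 55*log(3/2)/48 - log(3/4)/6 + 15/8.
Integral = F(1) - F(1/2) = -17*log(3)/6 - 7*sqrt(2)*atan(sqrt(2))/4 + log(3/4)/6 + 47*log(3/2)/48 + 7*sqrt(2)*atan(sqrt(2)/2)/4 + 55/24.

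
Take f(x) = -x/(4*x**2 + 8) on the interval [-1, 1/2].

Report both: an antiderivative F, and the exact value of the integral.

Antiderivative: F(x) = -log(x**2 + 2)/8; value = -log(9/4)/8 + log(3)/8

f matches the chain-rule pattern g'(h)*h' with inner function h(x) = x**2 + 2; substituting u = h(x) collapses the integral.
F(x) = -log(x**2 + 2)/8 is an antiderivative of f.
Check: d/dx[-log(x**2 + 2)/8] = -x/(4*x**2 + 8) = f(x).
F(1/2) = -log(9/4)/8; F(-1) = -log(3)/8.
Integral = F(1/2) - F(-1) = -log(9/4)/8 + log(3)/8.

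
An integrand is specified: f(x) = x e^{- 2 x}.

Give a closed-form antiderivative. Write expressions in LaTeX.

Recognize the product-rule pattern: f = u'v + uv' with u = - \frac{x}{2} - \frac{1}{4}, v = e^{- 2 x}, so integration by parts undoes it.
Check: d/dx[\frac{\left(- 2 x - 1\right) e^{- 2 x}}{4}] = x e^{- 2 x} = f(x).

An antiderivative is F(x) = \frac{\left(- 2 x - 1\right) e^{- 2 x}}{4}.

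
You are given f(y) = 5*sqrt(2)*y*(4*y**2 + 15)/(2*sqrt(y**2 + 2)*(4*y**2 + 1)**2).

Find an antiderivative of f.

f has the shape u'v + uv' for u = -5*sqrt(y**2/2 + 1)/2 and v = 1/(2*y**2 + 1/2) — it is the derivative of the product u*v.
Check: d/dy[-5*sqrt(2)*sqrt(y**2 + 2)/(2*(4*y**2 + 1))] = (20*sqrt(2)*y**3 + 75*sqrt(2)*y)/(32*y**4*sqrt(y**2 + 2) + 16*y**2*sqrt(y**2 + 2) + 2*sqrt(y**2 + 2)), which equals f(y).

An antiderivative is F(y) = -5*sqrt(2)*sqrt(y**2 + 2)/(2*(4*y**2 + 1)).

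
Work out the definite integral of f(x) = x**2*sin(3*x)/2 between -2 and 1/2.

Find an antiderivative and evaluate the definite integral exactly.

A candidate is checked by its d/dx: the result must match f(x).
F(x) = (-9*x**2*cos(3*x) + 6*x*sin(3*x) + 2*cos(3*x))/54 is an antiderivative of f.
Check: d/dx[(-9*x**2*cos(3*x) + 6*x*sin(3*x) + 2*cos(3*x))/54] = x**2*sin(3*x)/2 = f(x).
F(1/2) = -cos(3/2)/216 + sin(3/2)/18; F(-2) = -17*cos(6)/27 + 2*sin(6)/9.
Integral = F(1/2) - F(-2) = -cos(3/2)/216 + sin(3/2)/18 - 2*sin(6)/9 + 17*cos(6)/27.

Antiderivative: F(x) = (-9*x**2*cos(3*x) + 6*x*sin(3*x) + 2*cos(3*x))/54; value = -cos(3/2)/216 + sin(3/2)/18 - 2*sin(6)/9 + 17*cos(6)/27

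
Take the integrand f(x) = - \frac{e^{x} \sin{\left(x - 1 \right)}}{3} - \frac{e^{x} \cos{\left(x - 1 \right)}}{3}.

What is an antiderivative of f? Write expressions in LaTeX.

An antiderivative is F(x) = - \frac{e^{x} \sin{\left(x - 1 \right)}}{3}.

f has the shape u'v + uv' for u = - \frac{e^{x}}{3} and v = \sin{\left(x - 1 \right)} — it is the derivative of the product u*v.
Check: d/dx[- \frac{e^{x} \sin{\left(x - 1 \right)}}{3}] = - \frac{e^{x} \sin{\left(x - 1 \right)}}{3} - \frac{e^{x} \cos{\left(x - 1 \right)}}{3} = f(x).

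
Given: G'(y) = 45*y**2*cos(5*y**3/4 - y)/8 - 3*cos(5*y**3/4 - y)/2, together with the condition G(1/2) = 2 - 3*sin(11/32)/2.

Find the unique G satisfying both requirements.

G(y) = (3*sin(5*y**3/4 - y) + 4)/2

G'(y) matches the chain-rule pattern g'(h)*h' with inner function h(y) = 5*y**3/4 - y; substituting u = h(y) collapses the integral.
A general antiderivative is 3*sin(5*y**3/4 - y)/2 + C.
The condition gives C = 2 - 3*sin(11/32)/2 - (-3*sin(11/32)/2) = 2.
So G(y) = (3*sin(5*y**3/4 - y) + 4)/2.
Check: d/dy[(3*sin(5*y**3/4 - y) + 4)/2] = 45*y**2*cos(5*y**3/4 - y)/8 - 3*cos(5*y**3/4 - y)/2 = G'(y).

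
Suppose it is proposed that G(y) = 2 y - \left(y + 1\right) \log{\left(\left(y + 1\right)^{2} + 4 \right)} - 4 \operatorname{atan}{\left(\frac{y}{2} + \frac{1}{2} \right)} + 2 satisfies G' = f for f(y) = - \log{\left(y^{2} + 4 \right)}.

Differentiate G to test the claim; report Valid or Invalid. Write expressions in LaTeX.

Invalid: d/dy[G] - f = \log{\left(y^{2} + 4 \right)} - \log{\left(y^{2} + 2 y + 5 \right)}, which is not 0.

d/dy[G] = - \log{\left(y^{2} + 2 y + 5 \right)}
d/dy[G] - f(y) = \log{\left(y^{2} + 4 \right)} - \log{\left(y^{2} + 2 y + 5 \right)} != 0.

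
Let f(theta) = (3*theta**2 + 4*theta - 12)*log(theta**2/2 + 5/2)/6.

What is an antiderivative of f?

Any candidate F(theta) must reproduce f(theta) exactly when differentiated.
Check: d/dtheta[-(-3*theta**3*log(theta**2/2 + 5/2) + 2*theta**3 - 6*theta**2*log(theta**2/2 + 5/2) + 6*theta**2 + 36*theta*log(theta**2/2 + 5/2) - 102*theta - 30*log(theta**2 + 5) + 102*sqrt(5)*atan(sqrt(5)*theta/5))/18] = theta**2*log(theta**2 + 5)/2 - theta**2*log(2)/2 + 2*theta*log(theta**2 + 5)/3 - 2*theta*log(2)/3 - 2*log(theta**2 + 5) + 2*log(2), which equals f(theta).

An antiderivative is F(theta) = -(-3*theta**3*log(theta**2/2 + 5/2) + 2*theta**3 - 6*theta**2*log(theta**2/2 + 5/2) + 6*theta**2 + 36*theta*log(theta**2/2 + 5/2) - 102*theta - 30*log(theta**2 + 5) + 102*sqrt(5)*atan(sqrt(5)*theta/5))/18.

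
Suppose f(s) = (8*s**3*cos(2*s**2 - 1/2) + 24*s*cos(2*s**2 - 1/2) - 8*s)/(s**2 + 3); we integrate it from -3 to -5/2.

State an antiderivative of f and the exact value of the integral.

An antiderivative F(s) passes only if d/ds[F] lands on f(s) exactly.
F(s) = -4*log(s**2 + 3) + 2*sin(2*s**2 - 1/2) is an antiderivative of f.
Check: d/ds[-4*log(s**2 + 3) + 2*sin(2*s**2 - 1/2)] = (8*s**3*cos(2*s**2 - 1/2) + 24*s*cos(2*s**2 - 1/2) - 8*s)/(s**2 + 3) = f(s).
F(-5/2) = -4*log(37/4) + 2*sin(12); F(-3) = -4*log(12) + 2*sin(35/2).
Integral = F(-5/2) - F(-3) = -4*log(37/4) + 2*sin(12) - 2*sin(35/2) + 4*log(12).

Antiderivative: F(s) = -4*log(s**2 + 3) + 2*sin(2*s**2 - 1/2); value = -4*log(37/4) + 2*sin(12) - 2*sin(35/2) + 4*log(12)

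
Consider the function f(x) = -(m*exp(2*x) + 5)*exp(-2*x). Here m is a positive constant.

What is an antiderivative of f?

Any candidate F(x) must reproduce f(x) exactly when differentiated.
Check: d/dx[(-2*m*x*exp(2*x) + 5)*exp(-2*x)/2] = (-m*exp(2*x) - 5)*exp(-2*x), which equals f(x).

An antiderivative is F(x) = (-2*m*x*exp(2*x) + 5)*exp(-2*x)/2.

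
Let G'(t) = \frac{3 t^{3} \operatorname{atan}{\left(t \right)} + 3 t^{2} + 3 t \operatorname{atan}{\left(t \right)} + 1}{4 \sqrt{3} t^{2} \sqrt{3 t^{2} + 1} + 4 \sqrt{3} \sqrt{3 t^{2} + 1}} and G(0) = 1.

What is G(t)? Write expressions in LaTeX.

G'(t) has the shape u'v + uv' for u = \frac{\sqrt{t^{2} + \frac{1}{3}}}{4} and v = \operatorname{atan}{\left(t \right)} — it is the derivative of the product u*v.
A general antiderivative is \frac{\sqrt{t^{2} + \frac{1}{3}} \operatorname{atan}{\left(t \right)}}{4} + C.
The condition gives C = 1 - (0) = 1.
So G(t) = \frac{\sqrt{3} \sqrt{3 t^{2} + 1} \operatorname{atan}{\left(t \right)} + 12}{12}.
Check: d/dt[\frac{\sqrt{3} \sqrt{3 t^{2} + 1} \operatorname{atan}{\left(t \right)} + 12}{12}] = \frac{3 \sqrt{3} t^{3} \operatorname{atan}{\left(t \right)} + 3 \sqrt{3} t^{2} + 3 \sqrt{3} t \operatorname{atan}{\left(t \right)} + \sqrt{3}}{12 t^{2} \sqrt{3 t^{2} + 1} + 12 \sqrt{3 t^{2} + 1}}, which equals G'(t).

G(t) = \frac{\sqrt{3} \sqrt{3 t^{2} + 1} \operatorname{atan}{\left(t \right)} + 12}{12}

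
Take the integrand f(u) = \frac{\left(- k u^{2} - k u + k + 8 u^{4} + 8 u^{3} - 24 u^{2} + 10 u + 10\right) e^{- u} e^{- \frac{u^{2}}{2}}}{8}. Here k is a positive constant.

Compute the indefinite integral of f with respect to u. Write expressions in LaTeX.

f has the shape v'r + vr' for v = \frac{k u}{8} - u^{3} - \frac{5}{4} and r = e^{- \frac{u^{2}}{2} - u} — it is the derivative of the product v*r.
Check: d/du[\frac{\left(\frac{k u}{4} - 2 u^{3} - \frac{5}{2}\right) e^{- \frac{u^{2}}{2} - u}}{2}] = \frac{\left(- k u^{2} - k u + k + 8 u^{4} + 8 u^{3} - 24 u^{2} + 10 u + 10\right) e^{- u} e^{- \frac{u^{2}}{2}}}{8} = f(u).

F(u) = \frac{\left(\frac{k u}{4} - 2 u^{3} - \frac{5}{2}\right) e^{- \frac{u^{2}}{2} - u}}{2} + C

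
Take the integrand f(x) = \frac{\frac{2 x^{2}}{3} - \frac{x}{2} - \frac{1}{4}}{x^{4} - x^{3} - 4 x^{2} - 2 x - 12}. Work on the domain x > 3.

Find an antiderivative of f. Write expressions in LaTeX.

An antiderivative is F(x) = \frac{17 \log{\left(x - 3 \right)}}{220} - \frac{41 \log{\left(x + 2 \right)}}{360} + \frac{29 \log{\left(x^{2} + 2 \right)}}{1584} + \frac{41 \sqrt{2} \operatorname{atan}{\left(\frac{\sqrt{2} x}{2} \right)}}{396}.

The denominator factors as 12 \left(x - 3\right) \left(x + 2\right) \left(x^{2} + 2\right); partial fractions split f into directly integrable pieces: \frac{29 x + 164}{792 \left(x^{2} + 2\right)} - \frac{41}{360 \left(x + 2\right)} + \frac{17}{220 \left(x - 3\right)}.
Check: d/dx[\frac{17 \log{\left(x - 3 \right)}}{220} - \frac{41 \log{\left(x + 2 \right)}}{360} + \frac{29 \log{\left(x^{2} + 2 \right)}}{1584} + \frac{41 \sqrt{2} \operatorname{atan}{\left(\frac{\sqrt{2} x}{2} \right)}}{396}] = \frac{8 x^{2} - 6 x - 3}{12 x^{4} - 12 x^{3} - 48 x^{2} - 24 x - 144}, which equals f(x).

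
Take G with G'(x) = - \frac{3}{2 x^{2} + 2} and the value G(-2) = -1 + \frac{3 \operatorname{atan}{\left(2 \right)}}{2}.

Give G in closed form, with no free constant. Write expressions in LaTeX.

G(x) = - \frac{3 \operatorname{atan}{\left(x \right)} + 2}{2}

Any candidate G(x) must reproduce the stated G'(x) exactly.
A general antiderivative is - \frac{3 \operatorname{atan}{\left(x \right)}}{2} + C.
The condition gives C = -1 + \frac{3 \operatorname{atan}{\left(2 \right)}}{2} - (\frac{3 \operatorname{atan}{\left(2 \right)}}{2}) = -1.
So G(x) = - \frac{3 \operatorname{atan}{\left(x \right)} + 2}{2}.
Check: d/dx[- \frac{3 \operatorname{atan}{\left(x \right)} + 2}{2}] = - \frac{3}{2 x^{2} + 2} = G'(x).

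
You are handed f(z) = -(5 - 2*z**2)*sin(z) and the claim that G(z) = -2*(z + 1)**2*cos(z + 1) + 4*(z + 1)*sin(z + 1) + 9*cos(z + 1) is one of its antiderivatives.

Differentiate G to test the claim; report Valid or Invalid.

d/dz[G] = 2*z**2*sin(z + 1) + 4*z*sin(z + 1) - 3*sin(z + 1)
d/dz[G] - f(z) = -2*z**2*sin(z) + 2*z**2*sin(z + 1) + 4*z*sin(z + 1) + 5*sin(z) - 3*sin(z + 1) != 0.

Invalid: d/dz[G] - f = -2*z**2*sin(z) + 2*z**2*sin(z + 1) + 4*z*sin(z + 1) + 5*sin(z) - 3*sin(z + 1), which is not 0.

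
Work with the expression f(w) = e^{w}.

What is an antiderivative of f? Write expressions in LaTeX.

An antiderivative is F(w) = e^{w}.

For F(w) to be correct the identity F'(w) - f(w) = 0 must hold.
Check: d/dw[e^{w}] = e^{w} = f(w).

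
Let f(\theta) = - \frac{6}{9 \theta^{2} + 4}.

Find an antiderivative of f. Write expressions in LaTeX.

An antiderivative is F(\theta) = - \operatorname{atan}{\left(\frac{3 \theta}{2} \right)}.

Recover f(\theta) by differentiating a candidate F(\theta); any mismatch rules it out.
Check: d/d\theta[- \operatorname{atan}{\left(\frac{3 \theta}{2} \right)}] = - \frac{6}{9 \theta^{2} + 4} = f(\theta).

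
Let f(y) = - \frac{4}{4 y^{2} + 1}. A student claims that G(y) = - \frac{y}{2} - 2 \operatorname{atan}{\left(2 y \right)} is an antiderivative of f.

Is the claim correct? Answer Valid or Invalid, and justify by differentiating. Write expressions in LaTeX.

Invalid: d/dy[G] - f = - \frac{1}{2}, which is not 0.

d/dy[G] = \frac{- 4 y^{2} - 9}{8 y^{2} + 2}
d/dy[G] - f(y) = - \frac{1}{2} != 0.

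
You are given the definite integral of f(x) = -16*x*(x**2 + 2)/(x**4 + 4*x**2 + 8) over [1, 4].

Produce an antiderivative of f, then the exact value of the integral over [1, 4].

Antiderivative: F(x) = -4*log(x**4/2 + 2*x**2 + 4); value = -4*log(164) + 4*log(13/2)

f matches the chain-rule pattern g'(h)*h' with inner function h(x) = x**4/2 + 2*x**2 + 4; substituting u = h(x) collapses the integral.
F(x) = -4*log(x**4/2 + 2*x**2 + 4) is an antiderivative of f.
Check: d/dx[-4*log(x**4/2 + 2*x**2 + 4)] = (-16*x**3 - 32*x)/(x**4 + 4*x**2 + 8), which equals f(x).
F(4) = -4*log(164); F(1) = -4*log(13/2).
Integral = F(4) - F(1) = -4*log(164) + 4*log(13/2).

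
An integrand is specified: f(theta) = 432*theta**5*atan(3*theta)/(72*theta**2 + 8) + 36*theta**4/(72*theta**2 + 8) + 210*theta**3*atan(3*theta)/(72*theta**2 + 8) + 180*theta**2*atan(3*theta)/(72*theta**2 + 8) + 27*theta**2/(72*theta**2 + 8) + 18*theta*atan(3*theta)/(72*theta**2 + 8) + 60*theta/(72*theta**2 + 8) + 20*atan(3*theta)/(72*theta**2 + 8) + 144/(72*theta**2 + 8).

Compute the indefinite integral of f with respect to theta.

F(theta) = (12*theta**4 + 9*theta**2 + 20*theta + 48)*atan(3*theta)/8 + C

f has the shape u'v + uv' for u = 3*theta**4/2 + 9*theta**2/8 + 5*theta/2 + 6 and v = atan(3*theta) — it is the derivative of the product u*v.
Check: d/dtheta[(12*theta**4 + 9*theta**2 + 20*theta + 48)*atan(3*theta)/8] = (432*theta**5*atan(3*theta) + 36*theta**4 + 210*theta**3*atan(3*theta) + 180*theta**2*atan(3*theta) + 27*theta**2 + 18*theta*atan(3*theta) + 60*theta + 20*atan(3*theta) + 144)/(72*theta**2 + 8), which equals f(theta).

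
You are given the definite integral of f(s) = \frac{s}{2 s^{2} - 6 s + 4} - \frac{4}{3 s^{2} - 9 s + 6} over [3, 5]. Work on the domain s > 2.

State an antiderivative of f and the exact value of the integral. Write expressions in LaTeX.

Antiderivative: F(s) = \frac{- 2 \log{\left(s - 2 \right)} + 5 \log{\left(s - 1 \right)}}{6}; value = - \frac{5 \log{\left(2 \right)}}{6} - \frac{\log{\left(3 \right)}}{3} + \frac{5 \log{\left(4 \right)}}{6}

Factor the denominator (6 \left(s - 2\right) \left(s - 1\right)) and decompose: f = \frac{5}{6 \left(s - 1\right)} - \frac{1}{3 \left(s - 2\right)}; each piece integrates to a log, atan, or power term.
F(s) = \frac{- 2 \log{\left(s - 2 \right)} + 5 \log{\left(s - 1 \right)}}{6} is an antiderivative of f.
Check: d/ds[\frac{- 2 \log{\left(s - 2 \right)} + 5 \log{\left(s - 1 \right)}}{6}] = \frac{3 s - 8}{6 s^{2} - 18 s + 12}, which equals f(s).
F(5) = - \frac{\log{\left(3 \right)}}{3} + \frac{5 \log{\left(4 \right)}}{6}; F(3) = \frac{5 \log{\left(2 \right)}}{6}.
Integral = F(5) - F(3) = - \frac{5 \log{\left(2 \right)}}{6} - \frac{\log{\left(3 \right)}}{3} + \frac{5 \log{\left(4 \right)}}{6}.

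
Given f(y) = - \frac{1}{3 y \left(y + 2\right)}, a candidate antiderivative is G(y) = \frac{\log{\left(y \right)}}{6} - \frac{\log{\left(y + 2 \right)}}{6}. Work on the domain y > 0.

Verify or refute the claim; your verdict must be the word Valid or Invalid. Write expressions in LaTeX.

d/dy[G] = \frac{1}{3 y^{2} + 6 y}
d/dy[G] - f(y) = \frac{2}{3 y^{2} + 6 y} != 0.

Invalid: d/dy[G] - f = \frac{2}{3 y^{2} + 6 y}, which is not 0.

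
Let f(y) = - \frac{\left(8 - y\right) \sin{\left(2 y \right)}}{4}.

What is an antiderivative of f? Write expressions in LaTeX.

For F(y) to be correct the identity F'(y) - f(y) = 0 must hold.
Check: d/dy[- \frac{y \cos{\left(2 y \right)}}{8} + \frac{\sin{\left(2 y \right)}}{16} + \cos{\left(2 y \right)}] = \frac{y \sin{\left(2 y \right)}}{4} - 2 \sin{\left(2 y \right)}, which equals f(y).

An antiderivative is F(y) = - \frac{y \cos{\left(2 y \right)}}{8} + \frac{\sin{\left(2 y \right)}}{16} + \cos{\left(2 y \right)}.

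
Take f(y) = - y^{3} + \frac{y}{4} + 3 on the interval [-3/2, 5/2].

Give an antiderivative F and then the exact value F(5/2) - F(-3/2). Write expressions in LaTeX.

Antiderivative: F(y) = \frac{y \left(- 2 y^{3} + y + 24\right)}{8}; value = 4

The integrand splits into summands that can be handled one at a time.
F(y) = \frac{y \left(- 2 y^{3} + y + 24\right)}{8} is an antiderivative of f.
Check: d/dy[\frac{y \left(- 2 y^{3} + y + 24\right)}{8}] = - y^{3} + \frac{y}{4} + 3 = f(y).
F(5/2) = - \frac{95}{64}; F(-3/2) = - \frac{351}{64}.
Integral = F(5/2) - F(-3/2) = 4.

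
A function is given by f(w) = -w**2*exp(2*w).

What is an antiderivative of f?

f has the shape u'v + uv' for u = -w**2/2 + w/2 - 1/4 and v = exp(2*w) — it is the derivative of the product u*v.
Check: d/dw[-w**2*exp(2*w)/2 + w*exp(2*w)/2 - exp(2*w)/4] = -w**2*exp(2*w) = f(w).

An antiderivative is F(w) = -w**2*exp(2*w)/2 + w*exp(2*w)/2 - exp(2*w)/4.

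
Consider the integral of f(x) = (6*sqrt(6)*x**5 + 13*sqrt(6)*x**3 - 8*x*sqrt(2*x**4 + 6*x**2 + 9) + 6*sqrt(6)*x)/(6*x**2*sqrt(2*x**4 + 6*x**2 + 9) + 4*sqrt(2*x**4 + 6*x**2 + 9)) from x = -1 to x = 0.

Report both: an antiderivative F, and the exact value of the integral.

Antiderivative: F(x) = 3*sqrt(x**4/3 + x**2 + 3/2)/2 - 2*log(2*x**2 + 4/3)/3; value = -sqrt(102)/4 - 2*log(4/3)/3 + 2*log(10/3)/3 + 3*sqrt(6)/4

Check any antiderivative F(x) by computing F'(x) and comparing it with f(x).
F(x) = 3*sqrt(x**4/3 + x**2 + 3/2)/2 - 2*log(2*x**2 + 4/3)/3 is an antiderivative of f.
Check: d/dx[3*sqrt(x**4/3 + x**2 + 3/2)/2 - 2*log(2*x**2 + 4/3)/3] = (6*sqrt(6)*x**5 + 13*sqrt(6)*x**3 - 8*x*sqrt(2*x**4 + 6*x**2 + 9) + 6*sqrt(6)*x)/(6*x**2*sqrt(2*x**4 + 6*x**2 + 9) + 4*sqrt(2*x**4 + 6*x**2 + 9)) = f(x).
F(0) = -2*log(4/3)/3 + 3*sqrt(6)/4; F(-1) = -2*log(10/3)/3 + sqrt(102)/4.
Integral = F(0) - F(-1) = -sqrt(102)/4 - 2*log(4/3)/3 + 2*log(10/3)/3 + 3*sqrt(6)/4.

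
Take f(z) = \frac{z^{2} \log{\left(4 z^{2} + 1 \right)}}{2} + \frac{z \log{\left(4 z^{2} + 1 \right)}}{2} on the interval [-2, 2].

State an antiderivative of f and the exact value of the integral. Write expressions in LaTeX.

Antiderivative: F(z) = \frac{z^{3} \log{\left(4 z^{2} + 1 \right)}}{6} - \frac{z^{3}}{9} + \frac{z^{2} \log{\left(4 z^{2} + 1 \right)}}{4} - \frac{z^{2}}{4} + \frac{z}{12} + \frac{\log{\left(z^{2} + \frac{1}{4} \right)}}{16} - \frac{\operatorname{atan}{\left(2 z \right)}}{24}; value = - \frac{13}{9} - \frac{\operatorname{atan}{\left(4 \right)}}{12} + \frac{8 \log{\left(17 \right)}}{3}

Integrate term by term and add the pieces.
F(z) = \frac{z^{3} \log{\left(4 z^{2} + 1 \right)}}{6} - \frac{z^{3}}{9} + \frac{z^{2} \log{\left(4 z^{2} + 1 \right)}}{4} - \frac{z^{2}}{4} + \frac{z}{12} + \frac{\log{\left(z^{2} + \frac{1}{4} \right)}}{16} - \frac{\operatorname{atan}{\left(2 z \right)}}{24} is an antiderivative of f.
Check: d/dz[\frac{z^{3} \log{\left(4 z^{2} + 1 \right)}}{6} - \frac{z^{3}}{9} + \frac{z^{2} \log{\left(4 z^{2} + 1 \right)}}{4} - \frac{z^{2}}{4} + \frac{z}{12} + \frac{\log{\left(z^{2} + \frac{1}{4} \right)}}{16} - \frac{\operatorname{atan}{\left(2 z \right)}}{24}] = \frac{z^{2} \log{\left(4 z^{2} + 1 \right)}}{2} + \frac{z \log{\left(4 z^{2} + 1 \right)}}{2} = f(z).
F(2) = - \frac{31}{18} - \frac{\operatorname{atan}{\left(4 \right)}}{24} + \frac{\log{\left(\frac{17}{4} \right)}}{16} + \frac{7 \log{\left(17 \right)}}{3}; F(-2) = - \frac{\log{\left(17 \right)}}{3} - \frac{5}{18} + \frac{\operatorname{atan}{\left(4 \right)}}{24} + \frac{\log{\left(\frac{17}{4} \right)}}{16}.
Integral = F(2) - F(-2) = - \frac{13}{9} - \frac{\operatorname{atan}{\left(4 \right)}}{12} + \frac{8 \log{\left(17 \right)}}{3}.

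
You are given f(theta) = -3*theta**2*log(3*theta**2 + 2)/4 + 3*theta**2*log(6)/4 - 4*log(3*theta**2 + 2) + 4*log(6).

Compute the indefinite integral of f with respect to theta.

F(theta) = (6*theta**3 + 9*theta*(-theta**2 - 16)*log(theta**2/2 + 1/3) + 276*theta - 92*sqrt(6)*atan(sqrt(6)*theta/2))/36 + C

Integrate term by term and add the pieces.
Check: d/dtheta[(6*theta**3 + 9*theta*(-theta**2 - 16)*log(theta**2/2 + 1/3) + 276*theta - 92*sqrt(6)*atan(sqrt(6)*theta/2))/36] = -3*theta**2*log(3*theta**2 + 2)/4 + 3*theta**2*log(6)/4 - 4*log(3*theta**2 + 2) + 4*log(6) = f(theta).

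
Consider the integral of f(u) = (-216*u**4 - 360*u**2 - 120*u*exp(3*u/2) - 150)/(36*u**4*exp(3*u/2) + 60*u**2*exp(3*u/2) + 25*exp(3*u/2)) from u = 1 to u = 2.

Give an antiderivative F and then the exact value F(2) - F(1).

A candidate is checked by its d/du: the result must match f(u).
F(u) = 4*exp(-3*u/2) + 5/(3*u**2 + 5/2) is an antiderivative of f.
Check: d/du[4*exp(-3*u/2) + 5/(3*u**2 + 5/2)] = (-216*u**4 - 360*u**2 - 120*u*exp(3*u/2) - 150)/(36*u**4*exp(3*u/2) + 60*u**2*exp(3*u/2) + 25*exp(3*u/2)) = f(u).
F(2) = 4*exp(-3) + 10/29; F(1) = 4*exp(-3/2) + 10/11.
Integral = F(2) - F(1) = -4*exp(-3/2) - 180/319 + 4*exp(-3).

Antiderivative: F(u) = 4*exp(-3*u/2) + 5/(3*u**2 + 5/2); value = -4*exp(-3/2) - 180/319 + 4*exp(-3)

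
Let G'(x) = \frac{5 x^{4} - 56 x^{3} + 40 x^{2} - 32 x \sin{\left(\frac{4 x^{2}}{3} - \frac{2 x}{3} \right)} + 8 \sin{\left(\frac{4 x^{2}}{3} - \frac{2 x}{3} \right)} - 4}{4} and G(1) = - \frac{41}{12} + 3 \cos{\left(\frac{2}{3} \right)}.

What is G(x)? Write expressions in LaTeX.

Check a candidate G(x) by differentiating: d/dx[G] must match the given G'(x).
A general antiderivative is \frac{x^{5}}{4} - \frac{7 x^{4}}{2} + \frac{10 x^{3}}{3} - x + 3 \cos{\left(\frac{4 x^{2}}{3} - \frac{2 x}{3} \right)} - \frac{3}{2} + C.
The condition gives C = - \frac{41}{12} + 3 \cos{\left(\frac{2}{3} \right)} - (- \frac{29}{12} + 3 \cos{\left(\frac{2}{3} \right)}) = -1.
So G(x) = \frac{x^{5}}{4} - \frac{7 x^{4}}{2} + \frac{10 x^{3}}{3} - x + 3 \cos{\left(\frac{4 x^{2}}{3} - \frac{2 x}{3} \right)} - \frac{5}{2}.
Check: d/dx[\frac{x^{5}}{4} - \frac{7 x^{4}}{2} + \frac{10 x^{3}}{3} - x + 3 \cos{\left(\frac{4 x^{2}}{3} - \frac{2 x}{3} \right)} - \frac{5}{2}] = \frac{5 x^{4}}{4} - 14 x^{3} + 10 x^{2} - 8 x \sin{\left(\frac{4 x^{2}}{3} - \frac{2 x}{3} \right)} + 2 \sin{\left(\frac{4 x^{2}}{3} - \frac{2 x}{3} \right)} - 1, which equals G'(x).

G(x) = \frac{x^{5}}{4} - \frac{7 x^{4}}{2} + \frac{10 x^{3}}{3} - x + 3 \cos{\left(\frac{4 x^{2}}{3} - \frac{2 x}{3} \right)} - \frac{5}{2}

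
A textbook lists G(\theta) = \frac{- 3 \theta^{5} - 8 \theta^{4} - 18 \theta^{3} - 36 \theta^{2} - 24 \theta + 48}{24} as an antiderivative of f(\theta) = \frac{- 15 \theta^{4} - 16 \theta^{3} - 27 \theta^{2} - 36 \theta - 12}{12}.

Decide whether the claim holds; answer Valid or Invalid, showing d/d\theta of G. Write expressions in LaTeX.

Invalid: d/d\theta[G] - f = \frac{5 \theta^{4}}{8}, which is not 0.

d/d\theta[G] = - \frac{5 \theta^{4}}{8} - \frac{4 \theta^{3}}{3} - \frac{9 \theta^{2}}{4} - 3 \theta - 1
d/d\theta[G] - f(\theta) = \frac{5 \theta^{4}}{8} != 0.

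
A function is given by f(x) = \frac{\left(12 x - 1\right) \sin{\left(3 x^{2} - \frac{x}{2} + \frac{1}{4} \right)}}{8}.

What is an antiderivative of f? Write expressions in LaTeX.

An antiderivative is F(x) = - \frac{\cos{\left(3 x^{2} - \frac{x}{2} + \frac{1}{4} \right)}}{4}.

The substitution u = 3 x^{2} - \frac{x}{2} + \frac{1}{4} works: f is exactly (dF/du)*(du/dx) for that inner function.
Check: d/dx[- \frac{\cos{\left(3 x^{2} - \frac{x}{2} + \frac{1}{4} \right)}}{4}] = \frac{3 x \sin{\left(3 x^{2} - \frac{x}{2} + \frac{1}{4} \right)}}{2} - \frac{\sin{\left(3 x^{2} - \frac{x}{2} + \frac{1}{4} \right)}}{8}, which equals f(x).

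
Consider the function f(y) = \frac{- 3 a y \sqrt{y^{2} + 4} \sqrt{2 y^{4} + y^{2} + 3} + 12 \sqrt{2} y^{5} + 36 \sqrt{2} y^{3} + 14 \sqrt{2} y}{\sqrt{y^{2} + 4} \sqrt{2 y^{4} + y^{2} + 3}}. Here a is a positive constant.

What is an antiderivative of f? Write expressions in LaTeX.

An antiderivative is F(y) = - \frac{3 a y^{2}}{2} + 4 \sqrt{\frac{y^{2}}{2} + 2} \sqrt{2 y^{4} + y^{2} + 3}.

Recover f(y) by differentiating a candidate F(y); any mismatch rules it out.
Check: d/dy[- \frac{3 a y^{2}}{2} + 4 \sqrt{\frac{y^{2}}{2} + 2} \sqrt{2 y^{4} + y^{2} + 3}] = \frac{\sqrt{2} \left(- 3 \sqrt{2} a y \sqrt{y^{2} + 4} \sqrt{2 y^{4} + y^{2} + 3} + 24 y^{5} + 72 y^{3} + 28 y\right)}{2 \sqrt{y^{2} + 4} \sqrt{2 y^{4} + y^{2} + 3}}, which equals f(y).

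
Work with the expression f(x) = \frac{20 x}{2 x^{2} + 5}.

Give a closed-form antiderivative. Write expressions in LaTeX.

An antiderivative is F(x) = 5 \log{\left(x^{2} + \frac{5}{2} \right)}.

f matches the chain-rule pattern g'(h)*h' with inner function h(x) = x^{2} + \frac{5}{2}; substituting u = h(x) collapses the integral.
Check: d/dx[5 \log{\left(x^{2} + \frac{5}{2} \right)}] = \frac{20 x}{2 x^{2} + 5} = f(x).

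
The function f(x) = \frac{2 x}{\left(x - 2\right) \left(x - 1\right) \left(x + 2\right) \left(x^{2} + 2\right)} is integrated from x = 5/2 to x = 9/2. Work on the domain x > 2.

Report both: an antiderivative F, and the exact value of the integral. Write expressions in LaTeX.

Factor the denominator (\left(x - 2\right) \left(x - 1\right) \left(x + 2\right) \left(x^{2} + 2\right)) and decompose: f = \frac{x - 2}{9 \left(x^{2} + 2\right)} - \frac{1}{18 \left(x + 2\right)} - \frac{2}{9 \left(x - 1\right)} + \frac{1}{6 \left(x - 2\right)}; each piece integrates to a log, atan, or power term.
F(x) = \frac{\log{\left(x - 2 \right)}}{6} - \frac{2 \log{\left(x - 1 \right)}}{9} - \frac{\log{\left(x + 2 \right)}}{18} + \frac{\log{\left(x^{2} + 2 \right)}}{18} - \frac{\sqrt{2} \operatorname{atan}{\left(\frac{\sqrt{2} x}{2} \right)}}{9} is an antiderivative of f.
Check: d/dx[\frac{\log{\left(x - 2 \right)}}{6} - \frac{2 \log{\left(x - 1 \right)}}{9} - \frac{\log{\left(x + 2 \right)}}{18} + \frac{\log{\left(x^{2} + 2 \right)}}{18} - \frac{\sqrt{2} \operatorname{atan}{\left(\frac{\sqrt{2} x}{2} \right)}}{9}] = \frac{2 x}{x^{5} - x^{4} - 2 x^{3} + 2 x^{2} - 8 x + 8}, which equals f(x).
F(9/2) = - \frac{2 \log{\left(\frac{7}{2} \right)}}{9} - \frac{\sqrt{2} \operatorname{atan}{\left(\frac{9 \sqrt{2}}{4} \right)}}{9} - \frac{\log{\left(\frac{13}{2} \right)}}{18} + \frac{\log{\left(\frac{5}{2} \right)}}{6} + \frac{\log{\left(\frac{89}{4} \right)}}{18}; F(5/2) = - \frac{\sqrt{2} \operatorname{atan}{\left(\frac{5 \sqrt{2}}{4} \right)}}{9} - \frac{\log{\left(2 \right)}}{6} - \frac{2 \log{\left(\frac{3}{2} \right)}}{9} - \frac{\log{\left(\frac{9}{2} \right)}}{18} + \frac{\log{\left(\frac{33}{4} \right)}}{18}.
Integral = F(9/2) - F(5/2) = - \frac{2 \log{\left(\frac{7}{2} \right)}}{9} - \frac{\sqrt{2} \operatorname{atan}{\left(\frac{9 \sqrt{2}}{4} \right)}}{9} - \frac{\log{\left(\frac{33}{4} \right)}}{18} - \frac{\log{\left(\frac{13}{2} \right)}}{18} + \frac{\log{\left(\frac{9}{2} \right)}}{18} + \frac{2 \log{\left(\frac{3}{2} \right)}}{9} + \frac{\log{\left(2 \right)}}{6} + \frac{\log{\left(\frac{5}{2} \right)}}{6} + \frac{\sqrt{2} \operatorname{atan}{\left(\frac{5 \sqrt{2}}{4} \right)}}{9} + \frac{\log{\left(\frac{89}{4} \right)}}{18}.

Antiderivative: F(x) = \frac{\log{\left(x - 2 \right)}}{6} - \frac{2 \log{\left(x - 1 \right)}}{9} - \frac{\log{\left(x + 2 \right)}}{18} + \frac{\log{\left(x^{2} + 2 \right)}}{18} - \frac{\sqrt{2} \operatorname{atan}{\left(\frac{\sqrt{2} x}{2} \right)}}{9}; value = - \frac{2 \log{\left(\frac{7}{2} \right)}}{9} - \frac{\sqrt{2} \operatorname{atan}{\left(\frac{9 \sqrt{2}}{4} \right)}}{9} - \frac{\log{\left(\frac{33}{4} \right)}}{18} - \frac{\log{\left(\frac{13}{2} \right)}}{18} + \frac{\log{\left(\frac{9}{2} \right)}}{18} + \frac{2 \log{\left(\frac{3}{2} \right)}}{9} + \frac{\log{\left(2 \right)}}{6} + \frac{\log{\left(\frac{5}{2} \right)}}{6} + \frac{\sqrt{2} \operatorname{atan}{\left(\frac{5 \sqrt{2}}{4} \right)}}{9} + \frac{\log{\left(\frac{89}{4} \right)}}{18}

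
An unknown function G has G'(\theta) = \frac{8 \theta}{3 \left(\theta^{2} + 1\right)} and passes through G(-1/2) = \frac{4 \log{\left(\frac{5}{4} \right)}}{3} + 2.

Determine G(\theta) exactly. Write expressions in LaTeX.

G(\theta) = \frac{4 \log{\left(\theta^{2} + 1 \right)}}{3} + 2

The substitution u = \theta^{2} + 1 works: G'(\theta) is exactly (dG/du)*(du/d\theta) for that inner function.
A general antiderivative is \frac{4 \log{\left(\theta^{2} + 1 \right)}}{3} + C.
The condition gives C = \frac{4 \log{\left(\frac{5}{4} \right)}}{3} + 2 - (\frac{4 \log{\left(\frac{5}{4} \right)}}{3}) = 2.
So G(\theta) = \frac{4 \log{\left(\theta^{2} + 1 \right)}}{3} + 2.
Check: d/d\theta[\frac{4 \log{\left(\theta^{2} + 1 \right)}}{3} + 2] = \frac{8 \theta}{3 \theta^{2} + 3}, which equals G'(\theta).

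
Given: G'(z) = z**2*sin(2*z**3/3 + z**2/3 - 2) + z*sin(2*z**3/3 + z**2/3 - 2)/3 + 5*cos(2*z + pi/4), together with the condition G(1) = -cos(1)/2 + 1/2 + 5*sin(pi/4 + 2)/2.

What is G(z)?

G(z) = 5*sin(2*z + pi/4)/2 - cos(2*z**3/3 + z**2/3 - 2)/2 + 1/2

Integrate term by term and add the pieces.
A general antiderivative is 5*sin(2*z + pi/4)/2 - cos(2*z**3/3 + z**2/3 - 2)/2 + C.
The condition gives C = -cos(1)/2 + 1/2 + 5*sin(pi/4 + 2)/2 - (-cos(1)/2 + 5*sin(pi/4 + 2)/2) = 1/2.
So G(z) = 5*sin(2*z + pi/4)/2 - cos(2*z**3/3 + z**2/3 - 2)/2 + 1/2.
Check: d/dz[5*sin(2*z + pi/4)/2 - cos(2*z**3/3 + z**2/3 - 2)/2 + 1/2] = z**2*sin(2*z**3/3 + z**2/3 - 2) + z*sin(2*z**3/3 + z**2/3 - 2)/3 + 5*cos(2*z + pi/4) = G'(z).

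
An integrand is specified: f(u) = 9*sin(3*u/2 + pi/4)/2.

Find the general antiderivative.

F(u) = -3*cos(3*u/2 + pi/4) + C

A candidate is checked by its d/du: the result must match f(u).
Check: d/du[-3*cos(3*u/2 + pi/4)] = 9*sin(3*u/2 + pi/4)/2 = f(u).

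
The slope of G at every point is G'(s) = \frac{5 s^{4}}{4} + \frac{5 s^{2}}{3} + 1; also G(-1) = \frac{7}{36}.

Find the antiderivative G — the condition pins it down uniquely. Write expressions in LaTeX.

G(s) = \frac{9 s^{5} + 20 s^{3} + 36 s + 72}{36}

Integrate term by term and add the pieces.
A general antiderivative is \frac{s^{5}}{4} + \frac{5 s^{3}}{9} + s + C.
The condition gives C = \frac{7}{36} - (- \frac{65}{36}) = 2.
So G(s) = \frac{9 s^{5} + 20 s^{3} + 36 s + 72}{36}.
Check: d/ds[\frac{9 s^{5} + 20 s^{3} + 36 s + 72}{36}] = \frac{5 s^{4}}{4} + \frac{5 s^{2}}{3} + 1 = G'(s).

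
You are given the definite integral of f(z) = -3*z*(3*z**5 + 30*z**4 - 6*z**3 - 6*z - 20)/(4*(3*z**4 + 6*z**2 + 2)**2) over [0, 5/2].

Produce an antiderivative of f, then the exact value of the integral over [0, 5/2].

Antiderivative: F(z) = 3*z**2*(z + 5)/(4*(3*z**4 + 6*z**2 + 2)); value = 1125/5014

Recognize the product-rule pattern: f = u'v + uv' with u = 1/(2*(2*z**4 + 4*z**2 + 4/3)), v = z**3 + 5*z**2, so integration by parts undoes it.
F(z) = 3*z**2*(z + 5)/(4*(3*z**4 + 6*z**2 + 2)) is an antiderivative of f.
Check: d/dz[3*z**2*(z + 5)/(4*(3*z**4 + 6*z**2 + 2))] = (-9*z**6 - 90*z**5 + 18*z**4 + 18*z**2 + 60*z)/(36*z**8 + 144*z**6 + 192*z**4 + 96*z**2 + 16), which equals f(z).
F(5/2) = 1125/5014; F(0) = 0.
Integral = F(5/2) - F(0) = 1125/5014.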